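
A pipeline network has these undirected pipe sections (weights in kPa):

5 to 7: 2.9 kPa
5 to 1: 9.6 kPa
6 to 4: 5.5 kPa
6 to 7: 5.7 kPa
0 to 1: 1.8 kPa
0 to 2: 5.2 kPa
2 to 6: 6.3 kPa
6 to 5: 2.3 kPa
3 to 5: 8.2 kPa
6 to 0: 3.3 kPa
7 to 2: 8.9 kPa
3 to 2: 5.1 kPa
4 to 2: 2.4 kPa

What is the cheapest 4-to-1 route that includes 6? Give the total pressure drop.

Shortest 4→6: 4–6 = 5.5
Best 6 to 1: 6–0–1 costing 5.1
Total via 6: 5.5 + 5.1 = 10.6 kPa.

10.6 kPa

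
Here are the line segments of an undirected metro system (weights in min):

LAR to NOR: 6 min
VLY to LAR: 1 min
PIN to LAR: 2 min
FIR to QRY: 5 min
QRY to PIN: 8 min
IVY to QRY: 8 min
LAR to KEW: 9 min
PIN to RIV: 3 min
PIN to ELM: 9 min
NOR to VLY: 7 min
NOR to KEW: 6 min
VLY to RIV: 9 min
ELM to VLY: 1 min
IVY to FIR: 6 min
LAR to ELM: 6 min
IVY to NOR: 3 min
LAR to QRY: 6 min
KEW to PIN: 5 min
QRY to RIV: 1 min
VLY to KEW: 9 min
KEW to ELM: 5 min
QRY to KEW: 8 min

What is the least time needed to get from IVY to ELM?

11 min

Shortest distances from IVY:
IVY: 0
NOR: 3  (via IVY)
FIR: 6  (via IVY)
QRY: 8  (via IVY)
RIV: 9  (via QRY)
LAR: 9  (via NOR)
KEW: 9  (via NOR)
VLY: 10  (via NOR)
ELM: 11  (via VLY)
Shortest route: IVY → NOR → VLY → ELM = 11 min.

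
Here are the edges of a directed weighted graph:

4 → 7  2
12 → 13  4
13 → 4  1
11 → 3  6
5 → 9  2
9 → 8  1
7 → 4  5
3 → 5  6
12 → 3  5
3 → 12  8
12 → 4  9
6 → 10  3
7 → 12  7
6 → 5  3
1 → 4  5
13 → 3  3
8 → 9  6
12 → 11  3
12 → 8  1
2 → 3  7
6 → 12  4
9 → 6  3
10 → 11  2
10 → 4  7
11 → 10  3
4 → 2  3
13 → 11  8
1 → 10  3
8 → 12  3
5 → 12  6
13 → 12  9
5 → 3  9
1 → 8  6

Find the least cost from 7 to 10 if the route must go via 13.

Shortest 7→13: 7–12–13 = 11
Best 13 to 10: 13–11–10 costing 11
Total via 13: 11 + 11 = 22.

22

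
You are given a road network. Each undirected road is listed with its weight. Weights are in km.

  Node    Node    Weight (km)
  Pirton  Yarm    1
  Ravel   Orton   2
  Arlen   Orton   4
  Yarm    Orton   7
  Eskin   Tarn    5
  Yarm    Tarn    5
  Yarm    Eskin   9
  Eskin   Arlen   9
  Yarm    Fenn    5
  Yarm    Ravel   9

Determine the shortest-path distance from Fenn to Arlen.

16 km

Enumerating some paths:
Fenn → Yarm → Eskin → Arlen: 5+9+9 = 23
Fenn → Yarm → Tarn → Eskin → Arlen: 5+5+5+9 = 24
Fenn → Yarm → Ravel → Orton → Arlen: 5+9+2+4 = 20
Fenn → Yarm → Orton → Arlen: 5+7+4 = 16
The minimum is 16 km via Fenn → Yarm → Orton → Arlen.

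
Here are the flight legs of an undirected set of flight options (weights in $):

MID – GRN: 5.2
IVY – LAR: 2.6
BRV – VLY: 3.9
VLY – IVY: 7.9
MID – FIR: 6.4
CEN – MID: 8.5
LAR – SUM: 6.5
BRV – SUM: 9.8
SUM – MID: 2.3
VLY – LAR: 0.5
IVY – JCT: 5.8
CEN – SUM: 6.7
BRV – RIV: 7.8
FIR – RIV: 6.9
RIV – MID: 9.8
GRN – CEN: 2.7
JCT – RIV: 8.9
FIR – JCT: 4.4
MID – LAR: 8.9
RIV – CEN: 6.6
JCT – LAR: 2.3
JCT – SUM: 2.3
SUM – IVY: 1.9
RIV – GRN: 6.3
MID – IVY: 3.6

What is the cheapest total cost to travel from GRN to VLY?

$11.9

Running Dijkstra from GRN:
GRN: 0
CEN: 2.7  (via GRN)
MID: 5.2  (via GRN)
RIV: 6.3  (via GRN)
SUM: 7.5  (via MID)
IVY: 8.8  (via MID)
JCT: 9.8  (via SUM)
LAR: 11.4  (via IVY)
FIR: 11.6  (via MID)
VLY: 11.9  (via LAR)
Shortest route: GRN → MID → IVY → LAR → VLY = $11.9.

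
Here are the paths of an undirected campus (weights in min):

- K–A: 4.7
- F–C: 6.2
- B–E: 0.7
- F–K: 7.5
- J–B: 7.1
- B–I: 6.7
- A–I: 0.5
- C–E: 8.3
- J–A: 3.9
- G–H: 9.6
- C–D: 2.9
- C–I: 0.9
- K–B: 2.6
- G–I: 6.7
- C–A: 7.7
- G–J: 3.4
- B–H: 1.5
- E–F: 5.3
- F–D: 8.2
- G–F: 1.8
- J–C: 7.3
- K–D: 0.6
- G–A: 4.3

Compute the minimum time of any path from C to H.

7.6 min

Enumerating some paths:
C → D → K → B → H: 2.9+0.6+2.6+1.5 = 7.6
C → I → B → H: 0.9+6.7+1.5 = 9.1
C → I → A → K → B → H: 0.9+0.5+4.7+2.6+1.5 = 10.2
The minimum is 7.6 min via C → D → K → B → H.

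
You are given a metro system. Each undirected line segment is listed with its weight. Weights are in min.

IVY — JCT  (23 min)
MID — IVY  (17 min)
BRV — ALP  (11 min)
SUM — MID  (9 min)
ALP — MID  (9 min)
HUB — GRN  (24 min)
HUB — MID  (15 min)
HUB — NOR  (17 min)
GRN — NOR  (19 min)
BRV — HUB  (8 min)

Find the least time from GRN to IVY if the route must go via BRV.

Best GRN to BRV: GRN → HUB → BRV costing 32
Best BRV to IVY: BRV → ALP → MID → IVY costing 37
Total via BRV: 32 + 37 = 69 min.

69 min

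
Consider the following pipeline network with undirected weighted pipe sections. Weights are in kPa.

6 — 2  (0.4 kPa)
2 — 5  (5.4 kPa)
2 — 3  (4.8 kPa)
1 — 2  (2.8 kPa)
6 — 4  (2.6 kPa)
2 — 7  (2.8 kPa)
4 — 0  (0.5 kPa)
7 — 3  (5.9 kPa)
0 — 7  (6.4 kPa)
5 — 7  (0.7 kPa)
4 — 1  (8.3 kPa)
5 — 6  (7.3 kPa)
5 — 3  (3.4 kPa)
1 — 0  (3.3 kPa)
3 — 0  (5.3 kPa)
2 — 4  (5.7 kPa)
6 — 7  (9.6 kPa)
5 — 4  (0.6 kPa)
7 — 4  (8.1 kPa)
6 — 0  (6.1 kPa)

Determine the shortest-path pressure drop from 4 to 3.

Compare a few routes:
4 → 5 → 7 → 3: 0.6+0.7+5.9 = 7.2
4 → 5 → 3: 0.6+3.4 = 4
4 → 0 → 3: 0.5+5.3 = 5.8
Cheapest is 4 → 5 → 3 at 4 kPa.

4 kPa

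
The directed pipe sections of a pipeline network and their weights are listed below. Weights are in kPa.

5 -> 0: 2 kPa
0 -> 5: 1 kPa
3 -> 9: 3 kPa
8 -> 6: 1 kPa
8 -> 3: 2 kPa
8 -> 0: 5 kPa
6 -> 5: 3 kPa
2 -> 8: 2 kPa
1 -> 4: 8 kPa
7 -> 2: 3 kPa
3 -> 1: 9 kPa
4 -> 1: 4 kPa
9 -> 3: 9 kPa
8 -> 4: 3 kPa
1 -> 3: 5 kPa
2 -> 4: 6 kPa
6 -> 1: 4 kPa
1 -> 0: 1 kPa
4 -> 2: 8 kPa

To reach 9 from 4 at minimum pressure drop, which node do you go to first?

1

Enumerating some paths:
4 - 1 - 3 - 9: 4+5+3 = 12
4 - 2 - 8 - 3 - 9: 8+2+2+3 = 15
Cheapest is 4 - 1 - 3 - 9 at 12 kPa.
So from 4 the first move is to 1.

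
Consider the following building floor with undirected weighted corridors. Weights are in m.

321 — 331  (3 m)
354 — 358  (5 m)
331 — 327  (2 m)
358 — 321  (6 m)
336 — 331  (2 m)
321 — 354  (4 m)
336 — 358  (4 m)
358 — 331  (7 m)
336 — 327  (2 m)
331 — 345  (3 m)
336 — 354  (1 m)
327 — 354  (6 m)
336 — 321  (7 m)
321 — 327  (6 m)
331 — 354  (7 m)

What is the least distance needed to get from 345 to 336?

Running Dijkstra from 345:
345: 0
331: 3  (via 345)
336: 5  (via 331)
Shortest route: 345 → 331 → 336 = 5 m.

5 m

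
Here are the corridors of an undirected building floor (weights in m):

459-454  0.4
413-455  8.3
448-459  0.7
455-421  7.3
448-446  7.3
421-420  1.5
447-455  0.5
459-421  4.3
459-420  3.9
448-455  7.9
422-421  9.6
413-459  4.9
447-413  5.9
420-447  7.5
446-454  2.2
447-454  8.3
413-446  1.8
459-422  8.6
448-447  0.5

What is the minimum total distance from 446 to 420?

Running Dijkstra from 446:
446: 0
413: 1.8  (via 446)
454: 2.2  (via 446)
459: 2.6  (via 454)
448: 3.3  (via 459)
447: 3.8  (via 448)
455: 4.3  (via 447)
420: 6.5  (via 459)
Shortest route: 446 → 454 → 459 → 420 = 6.5 m.

6.5 m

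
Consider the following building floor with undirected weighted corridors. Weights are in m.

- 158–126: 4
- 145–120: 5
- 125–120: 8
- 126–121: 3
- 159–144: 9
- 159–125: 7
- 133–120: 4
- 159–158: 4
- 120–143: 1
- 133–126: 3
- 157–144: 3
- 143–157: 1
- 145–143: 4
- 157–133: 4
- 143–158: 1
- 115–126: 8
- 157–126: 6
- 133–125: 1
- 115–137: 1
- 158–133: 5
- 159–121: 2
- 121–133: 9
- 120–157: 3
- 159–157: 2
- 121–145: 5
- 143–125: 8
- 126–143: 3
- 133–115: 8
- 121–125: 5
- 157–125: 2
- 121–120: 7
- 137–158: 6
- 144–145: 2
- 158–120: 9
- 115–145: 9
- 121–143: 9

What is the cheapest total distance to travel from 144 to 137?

Shortest distances from 144:
144: 0
145: 2  (via 144)
157: 3  (via 144)
143: 4  (via 157)
159: 5  (via 157)
158: 5  (via 143)
125: 5  (via 157)
120: 5  (via 143)
133: 6  (via 125)
121: 7  (via 145)
126: 7  (via 143)
137: 11  (via 158)
Shortest route: 144–157–143–158–137 = 11 m.

11 m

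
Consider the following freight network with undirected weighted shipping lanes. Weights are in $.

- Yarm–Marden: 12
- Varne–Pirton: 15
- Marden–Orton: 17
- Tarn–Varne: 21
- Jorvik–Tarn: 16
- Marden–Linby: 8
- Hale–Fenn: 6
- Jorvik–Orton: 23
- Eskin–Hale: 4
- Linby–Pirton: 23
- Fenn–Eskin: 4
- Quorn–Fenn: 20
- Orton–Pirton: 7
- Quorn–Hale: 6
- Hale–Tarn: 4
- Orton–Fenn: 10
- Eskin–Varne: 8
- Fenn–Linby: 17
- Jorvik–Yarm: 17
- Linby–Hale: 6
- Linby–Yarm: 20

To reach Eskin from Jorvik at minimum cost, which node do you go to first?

Candidate routes:
Jorvik–Tarn–Hale–Eskin: 16+4+4 = 24
Jorvik–Orton–Fenn–Eskin: 23+10+4 = 37
Jorvik–Orton–Fenn–Hale–Eskin: 23+10+6+4 = 43
Jorvik–Tarn–Hale–Fenn–Eskin: 16+4+6+4 = 30
The minimum is $24 via Jorvik–Tarn–Hale–Eskin.
So from Jorvik the first move is to Tarn.

Tarn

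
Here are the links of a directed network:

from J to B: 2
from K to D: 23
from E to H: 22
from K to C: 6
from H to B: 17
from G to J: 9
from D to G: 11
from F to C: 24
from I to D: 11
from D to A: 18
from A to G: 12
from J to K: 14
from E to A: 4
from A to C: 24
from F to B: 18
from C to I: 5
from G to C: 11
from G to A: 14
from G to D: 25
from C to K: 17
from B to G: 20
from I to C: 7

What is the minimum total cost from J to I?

Enumerating some paths:
J–K–C–I: 14+6+5 = 25
J–B–G–C–I: 2+20+11+5 = 38
Cheapest is J–K–C–I at 25.

25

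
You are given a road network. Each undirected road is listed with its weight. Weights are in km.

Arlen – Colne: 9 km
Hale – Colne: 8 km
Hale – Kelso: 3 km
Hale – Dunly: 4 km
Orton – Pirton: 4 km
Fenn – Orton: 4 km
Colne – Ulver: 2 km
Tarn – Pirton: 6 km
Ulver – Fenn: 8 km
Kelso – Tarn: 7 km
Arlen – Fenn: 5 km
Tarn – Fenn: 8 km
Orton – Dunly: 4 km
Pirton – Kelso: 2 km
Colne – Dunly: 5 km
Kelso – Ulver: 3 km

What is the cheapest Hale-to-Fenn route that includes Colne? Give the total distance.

18 km

Shortest Hale→Colne: Hale–Colne = 8
Best Colne to Fenn: Colne–Ulver–Fenn costing 10
Total via Colne: 8 + 10 = 18 km.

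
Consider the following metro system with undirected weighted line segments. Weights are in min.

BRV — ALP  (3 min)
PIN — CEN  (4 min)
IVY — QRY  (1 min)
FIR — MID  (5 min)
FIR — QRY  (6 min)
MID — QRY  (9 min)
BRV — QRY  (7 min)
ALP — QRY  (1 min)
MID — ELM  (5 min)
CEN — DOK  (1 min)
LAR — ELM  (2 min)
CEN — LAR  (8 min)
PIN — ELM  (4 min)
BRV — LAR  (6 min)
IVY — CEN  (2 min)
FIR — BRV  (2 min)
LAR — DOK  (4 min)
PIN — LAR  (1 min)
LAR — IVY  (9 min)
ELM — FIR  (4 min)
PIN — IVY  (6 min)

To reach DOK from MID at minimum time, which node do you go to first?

Enumerating some paths:
MID–ELM–LAR–PIN–CEN–DOK: 5+2+1+4+1 = 13
MID–ELM–LAR–DOK: 5+2+4 = 11
The minimum is 11 min via MID–ELM–LAR–DOK.
So from MID the first move is to ELM.

ELM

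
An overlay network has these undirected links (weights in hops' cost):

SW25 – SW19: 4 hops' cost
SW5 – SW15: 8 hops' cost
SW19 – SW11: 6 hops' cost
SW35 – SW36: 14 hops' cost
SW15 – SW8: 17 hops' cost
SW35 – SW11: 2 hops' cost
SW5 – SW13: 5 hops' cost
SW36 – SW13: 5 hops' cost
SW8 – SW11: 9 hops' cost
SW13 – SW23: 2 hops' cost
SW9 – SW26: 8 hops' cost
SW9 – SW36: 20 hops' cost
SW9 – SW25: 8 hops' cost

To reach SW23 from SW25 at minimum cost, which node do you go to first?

Enumerating some paths:
SW25 → SW19 → SW11 → SW35 → SW36 → SW13 → SW23: 4+6+2+14+5+2 = 33
SW25 → SW19 → SW11 → SW8 → SW15 → SW5 → SW13 → SW23: 4+6+9+17+8+5+2 = 51
SW25 → SW9 → SW36 → SW13 → SW23: 8+20+5+2 = 35
Cheapest is SW25 → SW19 → SW11 → SW35 → SW36 → SW13 → SW23 at 33 hops' cost.
So from SW25 the first move is to SW19.

SW19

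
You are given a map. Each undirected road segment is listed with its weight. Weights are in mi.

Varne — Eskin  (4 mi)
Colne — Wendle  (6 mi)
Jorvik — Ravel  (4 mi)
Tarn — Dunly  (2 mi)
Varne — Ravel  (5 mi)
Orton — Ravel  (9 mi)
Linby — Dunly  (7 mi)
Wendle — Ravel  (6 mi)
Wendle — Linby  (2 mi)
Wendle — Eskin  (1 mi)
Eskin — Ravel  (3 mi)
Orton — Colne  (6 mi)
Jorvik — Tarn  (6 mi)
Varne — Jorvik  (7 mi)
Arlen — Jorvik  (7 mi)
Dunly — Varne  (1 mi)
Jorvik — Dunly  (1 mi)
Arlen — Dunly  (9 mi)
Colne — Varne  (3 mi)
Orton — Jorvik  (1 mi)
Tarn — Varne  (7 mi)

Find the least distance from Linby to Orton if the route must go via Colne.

Best Linby to Colne: Linby–Wendle–Colne costing 8
Shortest Colne→Orton: Colne–Orton = 6
Total via Colne: 8 + 6 = 14 mi.

14 mi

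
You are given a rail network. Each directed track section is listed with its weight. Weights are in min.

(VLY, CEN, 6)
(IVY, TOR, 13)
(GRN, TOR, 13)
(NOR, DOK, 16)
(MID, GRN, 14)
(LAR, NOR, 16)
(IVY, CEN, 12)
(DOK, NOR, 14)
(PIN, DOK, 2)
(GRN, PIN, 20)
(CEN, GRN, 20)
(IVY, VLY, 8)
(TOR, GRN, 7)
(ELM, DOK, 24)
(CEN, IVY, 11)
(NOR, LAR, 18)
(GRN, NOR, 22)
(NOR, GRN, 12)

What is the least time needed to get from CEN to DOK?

42 min

Compare a few routes:
CEN → GRN → PIN → DOK: 20+20+2 = 42
CEN → IVY → TOR → GRN → PIN → DOK: 11+13+7+20+2 = 53
Cheapest is CEN → GRN → PIN → DOK at 42 min.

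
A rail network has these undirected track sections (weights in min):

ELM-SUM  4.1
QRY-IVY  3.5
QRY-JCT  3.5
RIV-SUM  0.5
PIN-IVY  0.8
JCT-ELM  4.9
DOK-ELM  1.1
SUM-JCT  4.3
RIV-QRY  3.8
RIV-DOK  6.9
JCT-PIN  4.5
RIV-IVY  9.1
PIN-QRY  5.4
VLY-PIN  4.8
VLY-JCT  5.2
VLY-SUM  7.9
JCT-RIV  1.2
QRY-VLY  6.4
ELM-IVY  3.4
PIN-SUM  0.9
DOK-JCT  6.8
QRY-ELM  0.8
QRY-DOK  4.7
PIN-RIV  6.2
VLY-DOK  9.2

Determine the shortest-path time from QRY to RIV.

3.8 min

Shortest distances from QRY:
QRY: 0
ELM: 0.8  (via QRY)
DOK: 1.9  (via ELM)
IVY: 3.5  (via QRY)
JCT: 3.5  (via QRY)
RIV: 3.8  (via QRY)
Shortest route: QRY–RIV = 3.8 min.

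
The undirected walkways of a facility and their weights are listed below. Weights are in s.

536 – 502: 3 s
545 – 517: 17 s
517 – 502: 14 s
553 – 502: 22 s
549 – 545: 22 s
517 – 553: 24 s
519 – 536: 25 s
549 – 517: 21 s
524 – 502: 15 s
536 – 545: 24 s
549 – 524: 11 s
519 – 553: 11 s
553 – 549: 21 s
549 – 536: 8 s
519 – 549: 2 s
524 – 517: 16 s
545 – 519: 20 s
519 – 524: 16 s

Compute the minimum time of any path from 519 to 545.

20 s

Enumerating some paths:
519–549–545: 2+22 = 24
519–545: 20 = 20
519–549–536–545: 2+8+24 = 34
Cheapest is 519–545 at 20 s.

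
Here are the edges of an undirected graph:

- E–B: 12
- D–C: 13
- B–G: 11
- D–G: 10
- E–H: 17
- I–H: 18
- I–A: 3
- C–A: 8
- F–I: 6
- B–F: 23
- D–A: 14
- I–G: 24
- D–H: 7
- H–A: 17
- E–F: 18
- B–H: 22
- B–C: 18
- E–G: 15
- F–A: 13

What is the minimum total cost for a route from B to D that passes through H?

Best B to H: B–H costing 22
Best H to D: H–D costing 7
Total via H: 22 + 7 = 29.

29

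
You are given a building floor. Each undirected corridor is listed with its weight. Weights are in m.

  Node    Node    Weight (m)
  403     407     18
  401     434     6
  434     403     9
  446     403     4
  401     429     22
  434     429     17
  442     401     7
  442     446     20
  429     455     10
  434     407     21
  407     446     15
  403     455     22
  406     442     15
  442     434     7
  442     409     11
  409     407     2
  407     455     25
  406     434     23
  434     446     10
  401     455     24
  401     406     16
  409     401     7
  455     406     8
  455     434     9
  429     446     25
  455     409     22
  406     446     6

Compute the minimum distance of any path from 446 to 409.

17 m

Candidate routes:
446 - 403 - 407 - 409: 4+18+2 = 24
446 - 407 - 409: 15+2 = 17
446 - 403 - 434 - 401 - 409: 4+9+6+7 = 26
446 - 434 - 401 - 409: 10+6+7 = 23
Cheapest is 446 - 407 - 409 at 17 m.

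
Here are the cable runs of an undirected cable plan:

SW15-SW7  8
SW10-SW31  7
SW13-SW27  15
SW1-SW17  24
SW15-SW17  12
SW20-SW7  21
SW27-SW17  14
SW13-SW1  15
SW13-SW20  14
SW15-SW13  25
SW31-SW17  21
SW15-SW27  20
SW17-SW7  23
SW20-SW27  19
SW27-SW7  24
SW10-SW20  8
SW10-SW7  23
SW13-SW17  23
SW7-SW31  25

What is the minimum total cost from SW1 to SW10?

37

Candidate routes:
SW1 → SW17 → SW31 → SW10: 24+21+7 = 52
SW1 → SW13 → SW20 → SW10: 15+14+8 = 37
The minimum is 37 via SW1 → SW13 → SW20 → SW10.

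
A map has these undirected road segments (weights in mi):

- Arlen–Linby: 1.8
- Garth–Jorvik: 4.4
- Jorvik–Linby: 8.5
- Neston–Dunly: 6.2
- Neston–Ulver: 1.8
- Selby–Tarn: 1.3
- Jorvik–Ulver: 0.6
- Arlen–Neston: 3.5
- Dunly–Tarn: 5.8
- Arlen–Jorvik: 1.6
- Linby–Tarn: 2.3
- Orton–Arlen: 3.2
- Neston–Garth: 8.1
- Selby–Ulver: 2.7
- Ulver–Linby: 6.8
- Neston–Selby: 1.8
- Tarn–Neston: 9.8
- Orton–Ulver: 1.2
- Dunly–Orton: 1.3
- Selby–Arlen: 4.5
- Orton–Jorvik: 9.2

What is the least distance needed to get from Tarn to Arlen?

4.1 mi

Running Dijkstra from Tarn:
Tarn: 0
Selby: 1.3  (via Tarn)
Linby: 2.3  (via Tarn)
Neston: 3.1  (via Selby)
Ulver: 4  (via Selby)
Arlen: 4.1  (via Linby)
Shortest route: Tarn–Linby–Arlen = 4.1 mi.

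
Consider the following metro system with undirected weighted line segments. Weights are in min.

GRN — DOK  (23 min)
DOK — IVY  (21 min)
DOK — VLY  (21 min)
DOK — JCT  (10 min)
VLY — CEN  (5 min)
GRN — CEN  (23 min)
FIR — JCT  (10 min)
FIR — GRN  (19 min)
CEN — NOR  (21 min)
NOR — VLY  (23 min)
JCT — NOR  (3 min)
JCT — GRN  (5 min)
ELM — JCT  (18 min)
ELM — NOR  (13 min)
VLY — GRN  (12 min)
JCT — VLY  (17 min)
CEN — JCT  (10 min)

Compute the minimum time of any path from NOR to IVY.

Compare a few routes:
NOR → JCT → GRN → DOK → IVY: 3+5+23+21 = 52
NOR → CEN → JCT → DOK → IVY: 21+10+10+21 = 62
NOR → JCT → DOK → IVY: 3+10+21 = 34
NOR → JCT → CEN → VLY → DOK → IVY: 3+10+5+21+21 = 60
The minimum is 34 min via NOR → JCT → DOK → IVY.

34 min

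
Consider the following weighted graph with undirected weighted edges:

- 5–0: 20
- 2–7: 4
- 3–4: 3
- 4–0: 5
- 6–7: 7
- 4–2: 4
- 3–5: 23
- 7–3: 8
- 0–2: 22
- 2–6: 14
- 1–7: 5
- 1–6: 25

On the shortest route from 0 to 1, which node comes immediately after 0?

4

Candidate routes:
0–4–3–7–1: 5+3+8+5 = 21
0–2–7–1: 22+4+5 = 31
0–4–2–7–1: 5+4+4+5 = 18
Cheapest is 0–4–2–7–1 at 18.
So from 0 the first move is to 4.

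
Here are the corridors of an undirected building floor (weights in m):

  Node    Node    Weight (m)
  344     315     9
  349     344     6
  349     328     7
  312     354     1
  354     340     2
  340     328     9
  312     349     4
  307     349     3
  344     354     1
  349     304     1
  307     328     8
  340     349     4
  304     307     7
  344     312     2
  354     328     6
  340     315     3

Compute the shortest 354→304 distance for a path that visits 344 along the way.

Shortest 354→344: 354–344 = 1
Shortest 344→304: 344–349–304 = 7
Total via 344: 1 + 7 = 8 m.

8 m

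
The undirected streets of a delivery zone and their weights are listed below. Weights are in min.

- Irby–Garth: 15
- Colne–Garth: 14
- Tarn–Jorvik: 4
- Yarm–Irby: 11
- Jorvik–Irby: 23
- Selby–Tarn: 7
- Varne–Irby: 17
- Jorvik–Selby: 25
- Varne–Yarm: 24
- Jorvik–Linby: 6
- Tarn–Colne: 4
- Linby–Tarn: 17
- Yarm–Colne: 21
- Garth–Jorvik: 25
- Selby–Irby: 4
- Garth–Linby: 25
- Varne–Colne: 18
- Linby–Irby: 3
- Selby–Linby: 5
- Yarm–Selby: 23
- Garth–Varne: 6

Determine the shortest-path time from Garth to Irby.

15 min

Enumerating some paths:
Garth → Colne → Tarn → Selby → Irby: 14+4+7+4 = 29
Garth → Irby: 15 = 15
Garth → Varne → Irby: 6+17 = 23
Garth → Linby → Irby: 25+3 = 28
Cheapest is Garth → Irby at 15 min.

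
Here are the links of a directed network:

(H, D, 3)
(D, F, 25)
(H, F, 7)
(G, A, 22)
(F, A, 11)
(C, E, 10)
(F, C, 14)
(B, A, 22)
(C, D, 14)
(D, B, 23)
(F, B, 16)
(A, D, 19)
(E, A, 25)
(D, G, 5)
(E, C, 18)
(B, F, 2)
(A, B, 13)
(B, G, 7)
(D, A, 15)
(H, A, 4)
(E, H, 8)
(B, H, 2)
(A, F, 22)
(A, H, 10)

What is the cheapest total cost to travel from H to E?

Compare a few routes:
H → A → B → F → C → E: 4+13+2+14+10 = 43
H → D → B → F → C → E: 3+23+2+14+10 = 52
H → F → C → E: 7+14+10 = 31
H → A → F → C → E: 4+22+14+10 = 50
The minimum is 31 via H → F → C → E.

31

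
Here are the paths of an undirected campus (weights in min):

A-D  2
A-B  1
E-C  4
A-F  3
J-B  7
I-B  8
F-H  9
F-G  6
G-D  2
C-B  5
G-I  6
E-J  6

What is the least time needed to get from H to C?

Compare a few routes:
H - F - A - B - C: 9+3+1+5 = 18
H - F - G - D - A - B - C: 9+6+2+2+1+5 = 25
The minimum is 18 min via H - F - A - B - C.

18 min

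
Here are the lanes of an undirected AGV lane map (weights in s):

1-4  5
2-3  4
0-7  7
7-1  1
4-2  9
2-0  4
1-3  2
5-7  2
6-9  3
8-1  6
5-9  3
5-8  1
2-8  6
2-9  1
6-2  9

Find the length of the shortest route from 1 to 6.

9 s

Settle nodes by increasing distance from 1:
1: 0
7: 1  (via 1)
3: 2  (via 1)
5: 3  (via 7)
8: 4  (via 5)
4: 5  (via 1)
2: 6  (via 3)
9: 6  (via 5)
0: 8  (via 7)
6: 9  (via 9)
Shortest route: 1 → 7 → 5 → 9 → 6 = 9 s.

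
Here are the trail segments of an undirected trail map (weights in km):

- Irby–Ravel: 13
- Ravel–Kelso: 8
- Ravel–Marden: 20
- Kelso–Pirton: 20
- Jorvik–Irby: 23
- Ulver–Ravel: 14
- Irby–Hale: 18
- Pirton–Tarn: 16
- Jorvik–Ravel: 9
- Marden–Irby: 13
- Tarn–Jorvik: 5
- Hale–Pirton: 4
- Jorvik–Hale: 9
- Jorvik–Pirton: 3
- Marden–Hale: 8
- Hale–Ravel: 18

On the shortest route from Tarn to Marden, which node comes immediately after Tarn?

Jorvik

Enumerating some paths:
Tarn → Pirton → Hale → Marden: 16+4+8 = 28
Tarn → Jorvik → Hale → Marden: 5+9+8 = 22
Tarn → Jorvik → Pirton → Hale → Marden: 5+3+4+8 = 20
Cheapest is Tarn → Jorvik → Pirton → Hale → Marden at 20 km.
So from Tarn the first move is to Jorvik.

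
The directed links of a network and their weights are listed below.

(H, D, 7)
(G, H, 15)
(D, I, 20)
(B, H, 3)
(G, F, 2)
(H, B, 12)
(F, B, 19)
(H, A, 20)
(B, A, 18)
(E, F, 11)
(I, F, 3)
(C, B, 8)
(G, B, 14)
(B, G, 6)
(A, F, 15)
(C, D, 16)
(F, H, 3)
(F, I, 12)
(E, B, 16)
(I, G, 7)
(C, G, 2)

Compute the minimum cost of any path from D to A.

46

Running Dijkstra from D:
D: 0
I: 20  (via D)
F: 23  (via I)
H: 26  (via F)
G: 27  (via I)
B: 38  (via H)
A: 46  (via H)
Shortest route: D → I → F → H → A = 46.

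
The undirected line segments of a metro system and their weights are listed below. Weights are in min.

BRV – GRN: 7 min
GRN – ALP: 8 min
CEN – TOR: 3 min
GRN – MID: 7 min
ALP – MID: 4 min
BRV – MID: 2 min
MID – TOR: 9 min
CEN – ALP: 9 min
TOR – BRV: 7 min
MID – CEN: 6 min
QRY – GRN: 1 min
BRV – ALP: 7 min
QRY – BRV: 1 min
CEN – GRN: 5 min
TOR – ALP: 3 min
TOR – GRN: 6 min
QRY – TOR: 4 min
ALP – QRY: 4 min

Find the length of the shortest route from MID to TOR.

7 min

Candidate routes:
MID - BRV - TOR: 2+7 = 9
MID - CEN - TOR: 6+3 = 9
MID - BRV - QRY - TOR: 2+1+4 = 7
Cheapest is MID - BRV - QRY - TOR at 7 min.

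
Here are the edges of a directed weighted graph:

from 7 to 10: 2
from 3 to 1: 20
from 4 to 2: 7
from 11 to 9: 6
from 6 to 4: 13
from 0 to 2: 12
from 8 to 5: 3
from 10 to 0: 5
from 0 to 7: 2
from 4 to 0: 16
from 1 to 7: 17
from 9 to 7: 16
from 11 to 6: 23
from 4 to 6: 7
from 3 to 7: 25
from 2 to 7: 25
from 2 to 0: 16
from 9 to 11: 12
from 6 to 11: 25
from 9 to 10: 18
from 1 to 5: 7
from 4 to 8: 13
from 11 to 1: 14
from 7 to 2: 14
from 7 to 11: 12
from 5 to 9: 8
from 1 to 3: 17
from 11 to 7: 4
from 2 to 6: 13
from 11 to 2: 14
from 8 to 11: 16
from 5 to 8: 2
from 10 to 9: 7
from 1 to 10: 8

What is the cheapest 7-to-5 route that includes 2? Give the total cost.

56

Best 7 to 2: 7 → 2 costing 14
Shortest 2→5: 2 → 6 → 4 → 8 → 5 = 42
Total via 2: 14 + 42 = 56.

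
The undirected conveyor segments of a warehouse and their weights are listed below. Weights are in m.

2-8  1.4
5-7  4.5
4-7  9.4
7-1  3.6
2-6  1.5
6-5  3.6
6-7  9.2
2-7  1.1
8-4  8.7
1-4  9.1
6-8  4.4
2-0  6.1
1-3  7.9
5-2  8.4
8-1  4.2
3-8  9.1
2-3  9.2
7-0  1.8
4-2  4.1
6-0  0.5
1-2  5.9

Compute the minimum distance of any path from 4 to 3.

Running Dijkstra from 4:
4: 0
2: 4.1  (via 4)
7: 5.2  (via 2)
8: 5.5  (via 2)
6: 5.6  (via 2)
0: 6.1  (via 6)
1: 8.8  (via 7)
5: 9.2  (via 6)
3: 13.3  (via 2)
Shortest route: 4–2–3 = 13.3 m.

13.3 m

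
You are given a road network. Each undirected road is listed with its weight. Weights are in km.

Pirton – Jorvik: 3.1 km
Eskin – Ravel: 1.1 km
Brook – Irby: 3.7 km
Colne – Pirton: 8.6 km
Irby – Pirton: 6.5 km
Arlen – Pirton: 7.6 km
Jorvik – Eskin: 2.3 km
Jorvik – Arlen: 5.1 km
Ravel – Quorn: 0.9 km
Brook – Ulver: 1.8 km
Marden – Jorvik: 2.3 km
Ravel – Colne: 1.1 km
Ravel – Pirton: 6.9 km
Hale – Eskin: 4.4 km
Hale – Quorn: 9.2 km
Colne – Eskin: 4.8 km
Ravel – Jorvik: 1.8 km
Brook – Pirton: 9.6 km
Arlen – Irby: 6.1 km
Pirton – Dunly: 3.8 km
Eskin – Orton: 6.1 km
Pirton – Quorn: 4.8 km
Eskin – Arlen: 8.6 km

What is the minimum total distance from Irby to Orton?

18 km

Enumerating some paths:
Irby–Arlen–Jorvik–Eskin–Orton: 6.1+5.1+2.3+6.1 = 19.6
Irby–Pirton–Jorvik–Eskin–Orton: 6.5+3.1+2.3+6.1 = 18
Irby–Pirton–Quorn–Ravel–Eskin–Orton: 6.5+4.8+0.9+1.1+6.1 = 19.4
Irby–Pirton–Jorvik–Ravel–Eskin–Orton: 6.5+3.1+1.8+1.1+6.1 = 18.6
Cheapest is Irby–Pirton–Jorvik–Eskin–Orton at 18 km.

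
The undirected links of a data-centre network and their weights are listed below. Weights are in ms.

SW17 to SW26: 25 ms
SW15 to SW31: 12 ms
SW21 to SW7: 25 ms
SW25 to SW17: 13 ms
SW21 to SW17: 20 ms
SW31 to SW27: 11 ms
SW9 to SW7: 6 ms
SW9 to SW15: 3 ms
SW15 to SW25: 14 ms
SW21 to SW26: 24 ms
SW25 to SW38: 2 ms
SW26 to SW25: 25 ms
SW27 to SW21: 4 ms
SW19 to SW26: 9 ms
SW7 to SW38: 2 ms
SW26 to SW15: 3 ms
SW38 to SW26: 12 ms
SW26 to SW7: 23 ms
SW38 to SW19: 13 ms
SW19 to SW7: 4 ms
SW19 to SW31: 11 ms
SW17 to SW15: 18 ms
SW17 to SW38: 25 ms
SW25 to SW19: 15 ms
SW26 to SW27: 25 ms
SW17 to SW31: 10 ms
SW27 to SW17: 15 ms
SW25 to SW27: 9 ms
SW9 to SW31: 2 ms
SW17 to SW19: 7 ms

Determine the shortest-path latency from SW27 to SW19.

Compare a few routes:
SW27 - SW31 - SW19: 11+11 = 22
SW27 - SW25 - SW38 - SW7 - SW19: 9+2+2+4 = 17
SW27 - SW17 - SW19: 15+7 = 22
Cheapest is SW27 - SW25 - SW38 - SW7 - SW19 at 17 ms.

17 ms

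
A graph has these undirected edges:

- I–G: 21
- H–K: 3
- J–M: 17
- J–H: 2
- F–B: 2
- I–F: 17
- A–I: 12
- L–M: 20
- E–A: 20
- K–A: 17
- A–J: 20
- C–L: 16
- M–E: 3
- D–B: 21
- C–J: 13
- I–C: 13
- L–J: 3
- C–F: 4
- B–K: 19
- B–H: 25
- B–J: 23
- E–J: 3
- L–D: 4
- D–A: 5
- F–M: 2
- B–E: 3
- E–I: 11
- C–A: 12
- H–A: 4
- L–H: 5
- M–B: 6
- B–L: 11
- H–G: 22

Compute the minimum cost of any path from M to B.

4

Enumerating some paths:
M → E → B: 3+3 = 6
M → F → B: 2+2 = 4
The minimum is 4 via M → F → B.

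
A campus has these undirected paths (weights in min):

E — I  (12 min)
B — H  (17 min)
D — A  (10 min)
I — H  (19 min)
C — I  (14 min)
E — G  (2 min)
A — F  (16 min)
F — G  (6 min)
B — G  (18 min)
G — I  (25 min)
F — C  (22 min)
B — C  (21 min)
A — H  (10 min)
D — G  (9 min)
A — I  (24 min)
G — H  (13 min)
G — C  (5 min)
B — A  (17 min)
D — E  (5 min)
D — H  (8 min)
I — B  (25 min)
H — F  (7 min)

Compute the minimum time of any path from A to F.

Compare a few routes:
A → D → H → F: 10+8+7 = 25
A → F: 16 = 16
A → D → E → G → F: 10+5+2+6 = 23
A → H → F: 10+7 = 17
Cheapest is A → F at 16 min.

16 min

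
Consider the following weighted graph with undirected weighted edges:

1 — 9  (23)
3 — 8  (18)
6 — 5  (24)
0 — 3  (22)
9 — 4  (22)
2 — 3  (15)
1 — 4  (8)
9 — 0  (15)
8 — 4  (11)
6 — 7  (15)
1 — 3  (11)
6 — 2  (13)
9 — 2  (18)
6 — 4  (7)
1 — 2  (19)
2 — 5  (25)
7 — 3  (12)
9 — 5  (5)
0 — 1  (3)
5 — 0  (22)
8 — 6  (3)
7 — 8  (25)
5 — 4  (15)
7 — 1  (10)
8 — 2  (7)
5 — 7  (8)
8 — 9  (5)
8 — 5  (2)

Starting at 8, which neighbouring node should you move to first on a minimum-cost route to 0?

Enumerating some paths:
8 → 6 → 4 → 1 → 0: 3+7+8+3 = 21
8 → 9 → 0: 5+15 = 20
The minimum is 20 via 8 → 9 → 0.
So from 8 the first move is to 9.

9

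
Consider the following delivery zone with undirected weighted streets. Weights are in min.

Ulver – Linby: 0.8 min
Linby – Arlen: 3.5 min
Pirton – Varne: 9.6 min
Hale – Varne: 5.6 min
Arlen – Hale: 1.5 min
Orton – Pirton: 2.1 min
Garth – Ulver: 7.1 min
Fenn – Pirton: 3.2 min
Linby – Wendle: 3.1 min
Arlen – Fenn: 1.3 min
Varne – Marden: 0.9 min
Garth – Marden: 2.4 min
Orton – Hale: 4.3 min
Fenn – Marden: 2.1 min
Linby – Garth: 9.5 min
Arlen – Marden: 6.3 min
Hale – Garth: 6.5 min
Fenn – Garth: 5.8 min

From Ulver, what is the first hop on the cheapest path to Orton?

Linby

Compare a few routes:
Ulver–Linby–Arlen–Fenn–Pirton–Orton: 0.8+3.5+1.3+3.2+2.1 = 10.9
Ulver–Linby–Arlen–Hale–Orton: 0.8+3.5+1.5+4.3 = 10.1
Ulver–Garth–Marden–Fenn–Pirton–Orton: 7.1+2.4+2.1+3.2+2.1 = 16.9
The minimum is 10.1 min via Ulver–Linby–Arlen–Hale–Orton.
So from Ulver the first move is to Linby.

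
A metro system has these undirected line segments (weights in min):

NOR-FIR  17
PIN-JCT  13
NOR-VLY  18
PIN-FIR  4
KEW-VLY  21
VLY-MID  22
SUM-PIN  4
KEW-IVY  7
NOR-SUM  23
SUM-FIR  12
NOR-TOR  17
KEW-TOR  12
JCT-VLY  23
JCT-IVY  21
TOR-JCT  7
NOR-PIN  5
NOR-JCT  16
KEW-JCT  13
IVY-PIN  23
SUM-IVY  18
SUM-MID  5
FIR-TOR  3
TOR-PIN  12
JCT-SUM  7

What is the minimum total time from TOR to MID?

16 min

Compare a few routes:
TOR - FIR - SUM - MID: 3+12+5 = 20
TOR - FIR - PIN - SUM - MID: 3+4+4+5 = 16
TOR - JCT - SUM - MID: 7+7+5 = 19
The minimum is 16 min via TOR - FIR - PIN - SUM - MID.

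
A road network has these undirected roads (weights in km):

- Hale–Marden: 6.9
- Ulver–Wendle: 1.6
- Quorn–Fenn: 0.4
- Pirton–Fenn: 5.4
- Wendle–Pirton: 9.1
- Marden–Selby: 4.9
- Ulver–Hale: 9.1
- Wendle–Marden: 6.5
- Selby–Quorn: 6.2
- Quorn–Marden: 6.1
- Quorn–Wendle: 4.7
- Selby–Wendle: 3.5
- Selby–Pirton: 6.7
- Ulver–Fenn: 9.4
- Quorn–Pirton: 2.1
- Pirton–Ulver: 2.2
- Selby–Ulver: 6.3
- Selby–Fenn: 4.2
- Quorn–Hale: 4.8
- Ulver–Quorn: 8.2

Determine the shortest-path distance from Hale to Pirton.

6.9 km

Candidate routes:
Hale - Quorn - Fenn - Pirton: 4.8+0.4+5.4 = 10.6
Hale - Quorn - Pirton: 4.8+2.1 = 6.9
Hale - Ulver - Pirton: 9.1+2.2 = 11.3
Hale - Quorn - Wendle - Ulver - Pirton: 4.8+4.7+1.6+2.2 = 13.3
Cheapest is Hale - Quorn - Pirton at 6.9 km.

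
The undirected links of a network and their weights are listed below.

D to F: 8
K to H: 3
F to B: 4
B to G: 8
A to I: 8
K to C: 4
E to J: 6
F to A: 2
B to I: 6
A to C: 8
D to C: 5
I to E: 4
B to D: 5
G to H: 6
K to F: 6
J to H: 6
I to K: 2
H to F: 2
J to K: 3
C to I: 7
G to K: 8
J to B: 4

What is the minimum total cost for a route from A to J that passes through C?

15

Best A to C: A–C costing 8
Shortest C→J: C–K–J = 7
Total via C: 8 + 7 = 15.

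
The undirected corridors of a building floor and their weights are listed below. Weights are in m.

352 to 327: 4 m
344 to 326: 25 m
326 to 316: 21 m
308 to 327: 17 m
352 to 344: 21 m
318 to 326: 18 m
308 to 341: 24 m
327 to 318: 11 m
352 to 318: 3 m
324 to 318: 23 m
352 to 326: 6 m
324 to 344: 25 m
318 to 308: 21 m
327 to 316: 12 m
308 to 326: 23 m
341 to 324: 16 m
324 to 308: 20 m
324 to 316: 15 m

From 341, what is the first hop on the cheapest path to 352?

324

Candidate routes:
341 → 324 → 318 → 352: 16+23+3 = 42
341 → 308 → 327 → 352: 24+17+4 = 45
341 → 324 → 316 → 327 → 352: 16+15+12+4 = 47
The minimum is 42 m via 341 → 324 → 318 → 352.
So from 341 the first move is to 324.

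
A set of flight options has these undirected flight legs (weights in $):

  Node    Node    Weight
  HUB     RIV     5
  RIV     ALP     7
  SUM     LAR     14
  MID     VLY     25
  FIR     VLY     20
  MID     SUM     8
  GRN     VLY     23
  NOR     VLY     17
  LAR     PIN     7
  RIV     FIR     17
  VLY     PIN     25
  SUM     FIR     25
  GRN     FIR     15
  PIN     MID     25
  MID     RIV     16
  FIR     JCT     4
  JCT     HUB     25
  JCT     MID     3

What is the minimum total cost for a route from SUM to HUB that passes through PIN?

Best SUM to PIN: SUM–LAR–PIN costing 21
Shortest PIN→HUB: PIN–MID–RIV–HUB = 46
Total via PIN: 21 + 46 = $67.

$67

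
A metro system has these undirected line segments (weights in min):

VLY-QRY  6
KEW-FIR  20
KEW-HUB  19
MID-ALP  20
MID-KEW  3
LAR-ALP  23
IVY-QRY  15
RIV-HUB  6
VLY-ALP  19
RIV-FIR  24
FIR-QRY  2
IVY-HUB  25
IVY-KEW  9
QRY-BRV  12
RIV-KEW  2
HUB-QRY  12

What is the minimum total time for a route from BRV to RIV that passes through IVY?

Shortest BRV→IVY: BRV–QRY–IVY = 27
Best IVY to RIV: IVY–KEW–RIV costing 11
Total via IVY: 27 + 11 = 38 min.

38 min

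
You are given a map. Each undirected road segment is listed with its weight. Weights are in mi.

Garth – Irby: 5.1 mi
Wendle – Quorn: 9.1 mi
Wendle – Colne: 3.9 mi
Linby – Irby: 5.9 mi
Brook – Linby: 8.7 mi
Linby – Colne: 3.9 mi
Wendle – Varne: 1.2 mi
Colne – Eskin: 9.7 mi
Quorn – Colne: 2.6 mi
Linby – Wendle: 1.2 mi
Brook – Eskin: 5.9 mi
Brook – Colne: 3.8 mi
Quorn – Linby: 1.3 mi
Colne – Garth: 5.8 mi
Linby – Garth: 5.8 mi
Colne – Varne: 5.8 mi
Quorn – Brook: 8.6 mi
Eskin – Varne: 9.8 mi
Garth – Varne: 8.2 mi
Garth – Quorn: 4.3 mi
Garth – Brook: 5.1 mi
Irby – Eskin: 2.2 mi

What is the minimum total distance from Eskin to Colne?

Compare a few routes:
Eskin - Irby - Linby - Colne: 2.2+5.9+3.9 = 12
Eskin - Colne: 9.7 = 9.7
Eskin - Irby - Linby - Quorn - Colne: 2.2+5.9+1.3+2.6 = 12
The minimum is 9.7 mi via Eskin - Colne.

9.7 mi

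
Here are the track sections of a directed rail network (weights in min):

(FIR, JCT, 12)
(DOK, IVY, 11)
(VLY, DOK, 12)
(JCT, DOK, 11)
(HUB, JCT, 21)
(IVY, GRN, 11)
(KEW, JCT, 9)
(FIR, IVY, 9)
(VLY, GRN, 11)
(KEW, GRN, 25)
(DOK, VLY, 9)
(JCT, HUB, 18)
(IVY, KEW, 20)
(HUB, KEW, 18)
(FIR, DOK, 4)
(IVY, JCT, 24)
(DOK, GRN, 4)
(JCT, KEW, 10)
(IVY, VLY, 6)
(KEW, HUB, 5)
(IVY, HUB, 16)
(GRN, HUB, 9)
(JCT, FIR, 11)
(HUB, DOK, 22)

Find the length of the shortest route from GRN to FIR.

Running Dijkstra from GRN:
GRN: 0
HUB: 9  (via GRN)
KEW: 27  (via HUB)
JCT: 30  (via HUB)
DOK: 31  (via HUB)
VLY: 40  (via DOK)
FIR: 41  (via JCT)
Shortest route: GRN → HUB → JCT → FIR = 41 min.

41 min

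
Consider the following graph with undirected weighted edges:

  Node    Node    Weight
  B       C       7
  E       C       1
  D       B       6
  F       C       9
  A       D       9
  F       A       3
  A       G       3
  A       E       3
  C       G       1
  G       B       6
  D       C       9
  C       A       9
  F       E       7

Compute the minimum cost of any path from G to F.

6

Shortest distances from G:
G: 0
C: 1  (via G)
E: 2  (via C)
A: 3  (via G)
B: 6  (via G)
F: 6  (via A)
Shortest route: G → A → F = 6.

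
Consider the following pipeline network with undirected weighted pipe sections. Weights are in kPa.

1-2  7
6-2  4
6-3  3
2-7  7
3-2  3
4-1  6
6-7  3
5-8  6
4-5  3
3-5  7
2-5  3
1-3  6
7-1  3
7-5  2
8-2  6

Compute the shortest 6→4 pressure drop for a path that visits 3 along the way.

Best 6 to 3: 6 → 3 costing 3
Shortest 3→4: 3 → 2 → 5 → 4 = 9
Total via 3: 3 + 9 = 12 kPa.

12 kPa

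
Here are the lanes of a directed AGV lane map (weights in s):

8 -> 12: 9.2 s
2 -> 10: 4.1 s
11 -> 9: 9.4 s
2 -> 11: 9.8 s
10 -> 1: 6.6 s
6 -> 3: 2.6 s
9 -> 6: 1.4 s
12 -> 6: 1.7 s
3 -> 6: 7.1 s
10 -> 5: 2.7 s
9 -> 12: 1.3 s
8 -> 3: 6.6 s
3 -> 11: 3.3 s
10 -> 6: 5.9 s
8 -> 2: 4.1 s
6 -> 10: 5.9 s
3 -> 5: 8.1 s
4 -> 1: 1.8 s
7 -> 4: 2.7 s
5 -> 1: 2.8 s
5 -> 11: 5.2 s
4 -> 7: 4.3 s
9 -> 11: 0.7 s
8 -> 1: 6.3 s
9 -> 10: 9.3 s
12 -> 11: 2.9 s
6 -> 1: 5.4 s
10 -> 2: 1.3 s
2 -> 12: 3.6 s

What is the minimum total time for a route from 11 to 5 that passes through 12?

Best 11 to 12: 11 → 9 → 12 costing 10.7
Best 12 to 5: 12 → 6 → 10 → 5 costing 10.3
Total via 12: 10.7 + 10.3 = 21 s.

21 s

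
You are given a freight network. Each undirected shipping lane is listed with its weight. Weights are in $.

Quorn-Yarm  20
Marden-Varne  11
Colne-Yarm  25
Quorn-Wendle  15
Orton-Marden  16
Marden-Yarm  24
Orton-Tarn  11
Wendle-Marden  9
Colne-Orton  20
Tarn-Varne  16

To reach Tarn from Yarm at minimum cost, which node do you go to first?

Marden

Compare a few routes:
Yarm–Colne–Orton–Tarn: 25+20+11 = 56
Yarm–Marden–Varne–Tarn: 24+11+16 = 51
Cheapest is Yarm–Marden–Varne–Tarn at $51.
So from Yarm the first move is to Marden.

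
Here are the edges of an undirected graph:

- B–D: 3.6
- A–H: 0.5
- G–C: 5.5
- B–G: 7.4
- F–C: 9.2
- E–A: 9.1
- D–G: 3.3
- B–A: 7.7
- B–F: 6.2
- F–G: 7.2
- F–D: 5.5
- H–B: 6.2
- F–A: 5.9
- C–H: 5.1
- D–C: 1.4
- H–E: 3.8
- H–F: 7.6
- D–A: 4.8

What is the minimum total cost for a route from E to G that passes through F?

Shortest E→F: E → H → A → F = 10.2
Best F to G: F → G costing 7.2
Total via F: 10.2 + 7.2 = 17.4.

17.4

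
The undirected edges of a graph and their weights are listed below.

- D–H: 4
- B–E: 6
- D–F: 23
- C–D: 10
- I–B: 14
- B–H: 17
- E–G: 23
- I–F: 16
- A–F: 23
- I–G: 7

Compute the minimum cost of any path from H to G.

38

Running Dijkstra from H:
H: 0
D: 4  (via H)
C: 14  (via D)
B: 17  (via H)
E: 23  (via B)
F: 27  (via D)
I: 31  (via B)
G: 38  (via I)
Shortest route: H–B–I–G = 38.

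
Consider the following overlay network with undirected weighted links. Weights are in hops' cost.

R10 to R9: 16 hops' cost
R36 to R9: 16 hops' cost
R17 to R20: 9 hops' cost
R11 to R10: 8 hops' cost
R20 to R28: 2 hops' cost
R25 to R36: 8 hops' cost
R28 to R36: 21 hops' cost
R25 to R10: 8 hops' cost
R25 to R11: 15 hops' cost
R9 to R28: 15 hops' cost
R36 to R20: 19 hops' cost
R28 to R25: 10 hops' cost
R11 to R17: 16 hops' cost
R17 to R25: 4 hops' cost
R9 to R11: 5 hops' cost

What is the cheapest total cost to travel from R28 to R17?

11 hops' cost

Compare a few routes:
R28–R20–R17: 2+9 = 11
R28–R25–R17: 10+4 = 14
The minimum is 11 hops' cost via R28–R20–R17.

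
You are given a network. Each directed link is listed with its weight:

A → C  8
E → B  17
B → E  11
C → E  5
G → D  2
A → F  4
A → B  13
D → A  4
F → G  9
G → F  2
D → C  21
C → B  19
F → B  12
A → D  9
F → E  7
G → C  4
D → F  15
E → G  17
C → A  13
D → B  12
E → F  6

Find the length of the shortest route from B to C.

30

Candidate routes:
B–E–F–G–C: 11+6+9+4 = 30
B–E–G–C: 11+17+4 = 32
B–E–F–G–D–A–C: 11+6+9+2+4+8 = 40
Cheapest is B–E–F–G–C at 30.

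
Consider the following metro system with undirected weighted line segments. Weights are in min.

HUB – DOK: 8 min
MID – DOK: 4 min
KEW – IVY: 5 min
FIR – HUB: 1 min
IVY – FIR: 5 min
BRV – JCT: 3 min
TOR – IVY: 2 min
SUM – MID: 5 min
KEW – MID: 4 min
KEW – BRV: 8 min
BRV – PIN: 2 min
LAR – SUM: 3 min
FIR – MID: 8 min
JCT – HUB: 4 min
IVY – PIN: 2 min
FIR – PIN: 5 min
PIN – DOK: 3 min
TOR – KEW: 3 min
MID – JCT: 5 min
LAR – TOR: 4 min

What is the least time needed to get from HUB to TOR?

Compare a few routes:
HUB–FIR–IVY–TOR: 1+5+2 = 8
HUB–FIR–PIN–IVY–TOR: 1+5+2+2 = 10
The minimum is 8 min via HUB–FIR–IVY–TOR.

8 min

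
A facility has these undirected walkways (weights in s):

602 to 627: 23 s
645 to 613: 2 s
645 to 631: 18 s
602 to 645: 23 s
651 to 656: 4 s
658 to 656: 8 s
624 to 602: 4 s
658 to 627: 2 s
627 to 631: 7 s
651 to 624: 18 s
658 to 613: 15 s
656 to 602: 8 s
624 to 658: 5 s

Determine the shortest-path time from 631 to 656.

Shortest distances from 631:
631: 0
627: 7  (via 631)
658: 9  (via 627)
624: 14  (via 658)
656: 17  (via 658)
Shortest route: 631 → 627 → 658 → 656 = 17 s.

17 s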